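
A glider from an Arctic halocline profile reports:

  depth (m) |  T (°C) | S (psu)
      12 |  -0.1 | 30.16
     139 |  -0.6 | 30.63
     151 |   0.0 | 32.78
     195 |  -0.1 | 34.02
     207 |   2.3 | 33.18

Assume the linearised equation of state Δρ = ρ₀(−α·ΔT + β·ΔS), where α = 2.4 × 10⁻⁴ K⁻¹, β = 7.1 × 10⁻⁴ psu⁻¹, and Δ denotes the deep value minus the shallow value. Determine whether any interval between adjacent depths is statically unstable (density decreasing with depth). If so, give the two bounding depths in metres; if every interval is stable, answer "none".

Evaluate Δρ/ρ₀ = −αΔT + βΔS across each adjacent pair:
  12–139 m: −αΔT+βΔS = −(2.4 × 10⁻⁴)(-0.5)+(7.1 × 10⁻⁴)(+0.47) = 4.5 × 10⁻⁴ → stable
  139–151 m: −αΔT+βΔS = −(2.4 × 10⁻⁴)(+0.6)+(7.1 × 10⁻⁴)(+2.15) = 1.4 × 10⁻³ → stable
  151–195 m: −αΔT+βΔS = −(2.4 × 10⁻⁴)(-0.1)+(7.1 × 10⁻⁴)(+1.24) = 9.0 × 10⁻⁴ → stable
  195–207 m: −αΔT+βΔS = −(2.4 × 10⁻⁴)(+2.4)+(7.1 × 10⁻⁴)(-0.84) = -1.2 × 10⁻³ → UNSTABLE
The 195–207 m interval has Δρ < 0: lighter water underlies denser water.

195–207 m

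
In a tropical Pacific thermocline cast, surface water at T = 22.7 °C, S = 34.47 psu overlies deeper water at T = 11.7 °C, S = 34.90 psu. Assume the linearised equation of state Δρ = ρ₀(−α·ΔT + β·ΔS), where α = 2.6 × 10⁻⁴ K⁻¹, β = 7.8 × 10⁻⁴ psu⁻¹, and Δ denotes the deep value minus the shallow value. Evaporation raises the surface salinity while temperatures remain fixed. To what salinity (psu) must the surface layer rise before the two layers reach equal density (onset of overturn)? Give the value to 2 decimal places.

38.57 psu

Neutral buoyancy requires −α(T_deep − T_surf) + β(S_deep − S_surf′) = 0.
S_surf′ = S_deep − (α/β)·ΔT = 34.90 − (2.6 × 10⁻⁴/7.8 × 10⁻⁴)·(-11.0) = 38.5667 psu.
Increase required: 38.5667 − 34.47 = 4.0967 psu.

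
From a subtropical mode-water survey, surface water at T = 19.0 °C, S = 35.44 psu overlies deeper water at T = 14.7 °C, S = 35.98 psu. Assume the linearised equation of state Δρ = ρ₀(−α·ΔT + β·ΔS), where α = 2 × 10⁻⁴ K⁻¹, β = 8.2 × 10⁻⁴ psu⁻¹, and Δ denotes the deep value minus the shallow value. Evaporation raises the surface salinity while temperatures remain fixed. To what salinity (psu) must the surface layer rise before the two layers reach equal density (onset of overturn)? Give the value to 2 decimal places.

Neutral buoyancy requires −α(T_deep − T_surf) + β(S_deep − S_surf′) = 0.
S_surf′ = S_deep − (α/β)·ΔT = 35.98 − (2 × 10⁻⁴/8.2 × 10⁻⁴)·(-4.3) = 37.0288 psu.
Increase required: 37.0288 − 35.44 = 1.5888 psu.

37.03 psu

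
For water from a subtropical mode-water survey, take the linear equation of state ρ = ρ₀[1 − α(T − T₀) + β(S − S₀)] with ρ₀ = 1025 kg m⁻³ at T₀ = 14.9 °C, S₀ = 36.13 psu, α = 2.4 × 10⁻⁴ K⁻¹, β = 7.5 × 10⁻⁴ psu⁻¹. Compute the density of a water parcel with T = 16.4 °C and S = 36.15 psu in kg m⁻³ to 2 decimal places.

T − T₀ = +1.5 K, S − S₀ = +0.02 psu.
Bracket = 1 − α·(+1.5) + β·(+0.02) = 1 + (-3.45 × 10⁻⁴) = 0.9996550.
ρ = 1025 × 0.9996550 = 1024.65 kg m⁻³.

1024.65 kg m⁻³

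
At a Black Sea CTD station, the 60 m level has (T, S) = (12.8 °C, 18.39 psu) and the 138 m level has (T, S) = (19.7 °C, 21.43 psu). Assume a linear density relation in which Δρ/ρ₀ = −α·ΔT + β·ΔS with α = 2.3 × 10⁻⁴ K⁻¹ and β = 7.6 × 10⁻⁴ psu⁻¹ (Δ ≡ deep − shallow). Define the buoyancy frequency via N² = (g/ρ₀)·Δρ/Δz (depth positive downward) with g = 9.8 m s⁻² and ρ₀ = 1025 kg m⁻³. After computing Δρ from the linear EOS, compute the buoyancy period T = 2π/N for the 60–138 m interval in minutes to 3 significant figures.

ΔT = +6.9 K, ΔS = +3.04 psu (deep − shallow).
Δρ/ρ₀ = −αΔT + βΔS = -1.587 × 10⁻³ + 2.3104 × 10⁻³ = 7.234 × 10⁻⁴, so Δρ ≈ 0.7415 kg m⁻³.
N² = (g/ρ₀)·Δρ/Δz = g·(Δρ/ρ₀)/Δz = 9.8 × 7.234 × 10⁻⁴ / 78 = 9.0889 × 10⁻⁵ s⁻².
N = √(9.0889 × 10⁻⁵) = 9.5336 × 10⁻³ rad s⁻¹ → T = 2π/N = 659.06 s = 10.984 min ≈ 11.0 min.

11.0 min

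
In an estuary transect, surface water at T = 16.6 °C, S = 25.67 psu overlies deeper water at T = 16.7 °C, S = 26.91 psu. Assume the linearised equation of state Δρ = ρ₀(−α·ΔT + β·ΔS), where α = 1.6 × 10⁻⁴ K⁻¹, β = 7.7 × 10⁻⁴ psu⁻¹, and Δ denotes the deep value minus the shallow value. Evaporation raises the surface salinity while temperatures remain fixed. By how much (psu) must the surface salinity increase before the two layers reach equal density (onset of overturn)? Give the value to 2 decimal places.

1.22 psu

Neutral buoyancy requires −α(T_deep − T_surf) + β(S_deep − S_surf′) = 0.
S_surf′ = S_deep − (α/β)·ΔT = 26.91 − (1.6 × 10⁻⁴/7.7 × 10⁻⁴)·(+0.1) = 26.8892 psu.
Increase required: 26.8892 − 25.67 = 1.2192 psu.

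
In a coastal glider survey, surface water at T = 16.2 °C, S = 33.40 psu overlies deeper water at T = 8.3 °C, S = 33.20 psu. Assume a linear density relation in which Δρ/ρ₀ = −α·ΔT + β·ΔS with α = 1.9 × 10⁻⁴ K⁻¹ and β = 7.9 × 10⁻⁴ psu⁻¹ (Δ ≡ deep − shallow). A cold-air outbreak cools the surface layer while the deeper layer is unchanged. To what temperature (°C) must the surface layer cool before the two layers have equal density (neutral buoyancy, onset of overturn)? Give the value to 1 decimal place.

Neutral buoyancy requires Δρ = 0, i.e. −α(T_deep − T_surf′) + β(S_deep − S_surf) = 0.
T_surf′ = T_deep − (β/α)·ΔS = 8.3 − (7.9 × 10⁻⁴/1.9 × 10⁻⁴)·(-0.20) = 9.132 °C.
Cooling required: 16.2 − (9.132) = 7.068 °C.

9.1 °C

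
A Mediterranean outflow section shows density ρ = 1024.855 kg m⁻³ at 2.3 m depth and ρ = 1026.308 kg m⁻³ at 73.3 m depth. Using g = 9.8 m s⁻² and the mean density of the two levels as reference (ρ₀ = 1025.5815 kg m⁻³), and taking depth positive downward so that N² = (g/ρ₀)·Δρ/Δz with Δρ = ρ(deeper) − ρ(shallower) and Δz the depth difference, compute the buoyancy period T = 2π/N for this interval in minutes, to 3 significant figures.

Δρ = 1026.308 − 1024.855 = 1.453 kg m⁻³ over Δz = 73.3 − 2.3 = 71 m.
N² = (9.8/1025.5815) × (1.453/71) = 1.9555 × 10⁻⁴ s⁻².
N = √(1.9555 × 10⁻⁴) = 0.013984 rad s⁻¹, so T = 2π/N = 449.31 s = 7.4885 min ≈ 7.49 min.

7.49 min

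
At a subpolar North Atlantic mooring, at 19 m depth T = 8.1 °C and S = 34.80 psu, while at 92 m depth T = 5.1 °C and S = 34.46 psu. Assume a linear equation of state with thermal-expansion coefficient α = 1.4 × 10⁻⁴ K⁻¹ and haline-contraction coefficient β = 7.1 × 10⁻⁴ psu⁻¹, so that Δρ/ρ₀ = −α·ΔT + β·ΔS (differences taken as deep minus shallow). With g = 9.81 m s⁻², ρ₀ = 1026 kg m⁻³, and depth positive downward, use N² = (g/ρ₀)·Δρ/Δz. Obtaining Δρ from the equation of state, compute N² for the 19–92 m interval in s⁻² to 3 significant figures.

ΔT = -3.0 K, ΔS = -0.34 psu (deep − shallow).
Δρ/ρ₀ = −αΔT + βΔS = 4.20 × 10⁻⁴ − 2.414 × 10⁻⁴ = 1.786 × 10⁻⁴, so Δρ ≈ 0.1832 kg m⁻³.
N² = (g/ρ₀)·Δρ/Δz = g·(Δρ/ρ₀)/Δz = 9.81 × 1.786 × 10⁻⁴ / 73 = 2.4001 × 10⁻⁵ s⁻² ≈ 2.40 × 10⁻⁵ s⁻².

2.40 × 10⁻⁵ s⁻²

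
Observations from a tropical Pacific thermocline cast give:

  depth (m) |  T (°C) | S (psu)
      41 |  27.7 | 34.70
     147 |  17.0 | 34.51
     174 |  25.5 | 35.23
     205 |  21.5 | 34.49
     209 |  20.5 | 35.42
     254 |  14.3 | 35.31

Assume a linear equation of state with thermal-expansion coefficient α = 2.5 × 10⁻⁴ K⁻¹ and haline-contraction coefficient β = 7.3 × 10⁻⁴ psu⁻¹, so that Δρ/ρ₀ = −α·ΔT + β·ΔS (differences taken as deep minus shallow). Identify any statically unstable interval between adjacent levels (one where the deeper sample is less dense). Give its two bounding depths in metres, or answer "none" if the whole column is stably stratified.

Evaluate Δρ/ρ₀ = −αΔT + βΔS across each adjacent pair:
  41–147 m: −αΔT+βΔS = −(2.5 × 10⁻⁴)(-10.7)+(7.3 × 10⁻⁴)(-0.19) = 2.5 × 10⁻³ → stable
  147–174 m: −αΔT+βΔS = −(2.5 × 10⁻⁴)(+8.5)+(7.3 × 10⁻⁴)(+0.72) = -1.6 × 10⁻³ → UNSTABLE
  174–205 m: −αΔT+βΔS = −(2.5 × 10⁻⁴)(-4.0)+(7.3 × 10⁻⁴)(-0.74) = 4.6 × 10⁻⁴ → stable
  205–209 m: −αΔT+βΔS = −(2.5 × 10⁻⁴)(-1.0)+(7.3 × 10⁻⁴)(+0.93) = 9.3 × 10⁻⁴ → stable
  209–254 m: −αΔT+βΔS = −(2.5 × 10⁻⁴)(-6.2)+(7.3 × 10⁻⁴)(-0.11) = 1.5 × 10⁻³ → stable
The 147–174 m interval has Δρ < 0: lighter water underlies denser water.

147–174 m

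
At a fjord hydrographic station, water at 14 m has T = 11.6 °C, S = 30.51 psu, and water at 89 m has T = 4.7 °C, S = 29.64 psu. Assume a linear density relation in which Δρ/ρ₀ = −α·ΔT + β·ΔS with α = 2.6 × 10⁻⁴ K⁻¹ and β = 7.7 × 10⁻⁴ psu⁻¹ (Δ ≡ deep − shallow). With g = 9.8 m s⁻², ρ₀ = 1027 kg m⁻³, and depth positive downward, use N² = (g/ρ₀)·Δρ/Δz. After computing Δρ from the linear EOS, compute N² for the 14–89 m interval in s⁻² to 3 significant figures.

1.47 × 10⁻⁴ s⁻²

ΔT = -6.9 K, ΔS = -0.87 psu (deep − shallow).
Δρ/ρ₀ = −αΔT + βΔS = 1.794 × 10⁻³ − 6.699 × 10⁻⁴ = 1.1241 × 10⁻³, so Δρ ≈ 1.154 kg m⁻³.
N² = (g/ρ₀)·Δρ/Δz = g·(Δρ/ρ₀)/Δz = 9.8 × 1.1241 × 10⁻³ / 75 = 1.4688 × 10⁻⁴ s⁻² ≈ 1.47 × 10⁻⁴ s⁻².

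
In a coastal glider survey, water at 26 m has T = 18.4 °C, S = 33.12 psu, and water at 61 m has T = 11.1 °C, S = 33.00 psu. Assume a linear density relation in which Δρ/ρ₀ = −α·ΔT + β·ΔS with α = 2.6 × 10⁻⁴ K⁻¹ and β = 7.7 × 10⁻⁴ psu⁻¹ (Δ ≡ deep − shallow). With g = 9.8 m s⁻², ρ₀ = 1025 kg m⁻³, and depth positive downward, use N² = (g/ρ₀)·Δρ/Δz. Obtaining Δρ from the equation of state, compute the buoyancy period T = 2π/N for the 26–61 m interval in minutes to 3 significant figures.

ΔT = -7.3 K, ΔS = -0.12 psu (deep − shallow).
Δρ/ρ₀ = −αΔT + βΔS = 1.898 × 10⁻³ − 9.24 × 10⁻⁵ = 1.8056 × 10⁻³, so Δρ ≈ 1.851 kg m⁻³.
N² = (g/ρ₀)·Δρ/Δz = g·(Δρ/ρ₀)/Δz = 9.8 × 1.8056 × 10⁻³ / 35 = 5.0557 × 10⁻⁴ s⁻².
N = √(5.0557 × 10⁻⁴) = 0.022485 rad s⁻¹ → T = 2π/N = 279.44 s = 4.6573 min ≈ 4.66 min.

4.66 min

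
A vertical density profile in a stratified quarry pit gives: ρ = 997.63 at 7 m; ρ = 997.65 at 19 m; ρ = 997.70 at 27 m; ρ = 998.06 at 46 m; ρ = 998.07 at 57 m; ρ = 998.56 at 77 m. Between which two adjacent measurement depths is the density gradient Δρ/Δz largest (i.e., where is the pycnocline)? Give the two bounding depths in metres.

Compute the density gradient over each adjacent pair:
  7–19 m: Δρ/Δz = 0.02/12 = 1.7 × 10⁻³ kg m⁻⁴
  19–27 m: Δρ/Δz = 0.05/8 = 6.3 × 10⁻³ kg m⁻⁴
  27–46 m: Δρ/Δz = 0.36/19 = 0.019 kg m⁻⁴
  46–57 m: Δρ/Δz = 0.01/11 = 9.1 × 10⁻⁴ kg m⁻⁴
  57–77 m: Δρ/Δz = 0.49/20 = 0.025 kg m⁻⁴
The largest gradient is in the 57–77 m interval — the pycnocline.

57–77 m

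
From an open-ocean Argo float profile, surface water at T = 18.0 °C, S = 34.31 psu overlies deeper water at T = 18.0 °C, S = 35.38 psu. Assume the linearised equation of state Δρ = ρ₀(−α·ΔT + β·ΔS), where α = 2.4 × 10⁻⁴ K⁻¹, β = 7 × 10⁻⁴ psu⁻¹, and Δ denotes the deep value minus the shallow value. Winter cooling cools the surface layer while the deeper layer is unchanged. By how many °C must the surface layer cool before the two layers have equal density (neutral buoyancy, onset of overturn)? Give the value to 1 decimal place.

3.1 °C

Neutral buoyancy requires Δρ = 0, i.e. −α(T_deep − T_surf′) + β(S_deep − S_surf) = 0.
T_surf′ = T_deep − (β/α)·ΔS = 18.0 − (7 × 10⁻⁴/2.4 × 10⁻⁴)·(+1.07) = 14.879 °C.
Cooling required: 18.0 − (14.879) = 3.121 °C.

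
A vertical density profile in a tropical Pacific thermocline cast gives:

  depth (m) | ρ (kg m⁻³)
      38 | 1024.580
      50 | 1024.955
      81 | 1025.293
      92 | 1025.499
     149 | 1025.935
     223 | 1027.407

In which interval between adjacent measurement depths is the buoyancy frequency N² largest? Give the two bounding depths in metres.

Compute the density gradient over each adjacent pair:
  38–50 m: Δρ/Δz = 0.375/12 = 0.031 kg m⁻⁴
  50–81 m: Δρ/Δz = 0.338/31 = 0.011 kg m⁻⁴
  81–92 m: Δρ/Δz = 0.206/11 = 0.019 kg m⁻⁴
  92–149 m: Δρ/Δz = 0.436/57 = 7.6 × 10⁻³ kg m⁻⁴
  149–223 m: Δρ/Δz = 1.472/74 = 0.020 kg m⁻⁴
The largest gradient is in the 38–50 m interval — the pycnocline.

38–50 m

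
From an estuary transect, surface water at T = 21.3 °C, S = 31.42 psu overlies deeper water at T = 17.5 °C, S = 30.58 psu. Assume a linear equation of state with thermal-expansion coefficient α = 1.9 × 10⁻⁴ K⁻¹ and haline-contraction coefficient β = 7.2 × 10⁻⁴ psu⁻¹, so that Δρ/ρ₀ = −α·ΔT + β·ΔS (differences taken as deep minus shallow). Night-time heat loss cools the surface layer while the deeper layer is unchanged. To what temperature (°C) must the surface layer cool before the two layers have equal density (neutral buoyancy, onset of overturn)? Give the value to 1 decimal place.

Neutral buoyancy requires Δρ = 0, i.e. −α(T_deep − T_surf′) + β(S_deep − S_surf) = 0.
T_surf′ = T_deep − (β/α)·ΔS = 17.5 − (7.2 × 10⁻⁴/1.9 × 10⁻⁴)·(-0.84) = 20.683 °C.
Cooling required: 21.3 − (20.683) = 0.617 °C.

20.7 °C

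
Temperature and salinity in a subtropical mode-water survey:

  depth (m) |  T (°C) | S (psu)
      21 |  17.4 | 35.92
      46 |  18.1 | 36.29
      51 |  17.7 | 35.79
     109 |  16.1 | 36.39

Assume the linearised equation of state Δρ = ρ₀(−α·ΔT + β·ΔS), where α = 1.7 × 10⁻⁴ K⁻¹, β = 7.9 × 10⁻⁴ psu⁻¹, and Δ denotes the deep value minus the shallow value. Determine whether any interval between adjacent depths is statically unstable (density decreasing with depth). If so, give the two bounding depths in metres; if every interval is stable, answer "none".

Evaluate Δρ/ρ₀ = −αΔT + βΔS across each adjacent pair:
  21–46 m: −αΔT+βΔS = −(1.7 × 10⁻⁴)(+0.7)+(7.9 × 10⁻⁴)(+0.37) = 1.7 × 10⁻⁴ → stable
  46–51 m: −αΔT+βΔS = −(1.7 × 10⁻⁴)(-0.4)+(7.9 × 10⁻⁴)(-0.50) = -3.3 × 10⁻⁴ → UNSTABLE
  51–109 m: −αΔT+βΔS = −(1.7 × 10⁻⁴)(-1.6)+(7.9 × 10⁻⁴)(+0.60) = 7.5 × 10⁻⁴ → stable
The 46–51 m interval has Δρ < 0: lighter water underlies denser water.

46–51 m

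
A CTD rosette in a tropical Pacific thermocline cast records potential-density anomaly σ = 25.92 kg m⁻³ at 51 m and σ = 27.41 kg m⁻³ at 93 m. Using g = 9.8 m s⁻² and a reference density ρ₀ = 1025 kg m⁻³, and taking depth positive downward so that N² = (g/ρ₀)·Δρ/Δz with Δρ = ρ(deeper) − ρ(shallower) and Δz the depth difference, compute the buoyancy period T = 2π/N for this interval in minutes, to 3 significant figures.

Δρ = 1027.41 − 1025.92 = 1.49 kg m⁻³ over Δz = 93 − 51 = 42 m.
N² = (9.8/1025) × (1.49/42) = 3.3919 × 10⁻⁴ s⁻².
N = √(3.3919 × 10⁻⁴) = 0.018417 rad s⁻¹, so T = 2π/N = 341.16 s = 5.6860 min ≈ 5.69 min.

5.69 min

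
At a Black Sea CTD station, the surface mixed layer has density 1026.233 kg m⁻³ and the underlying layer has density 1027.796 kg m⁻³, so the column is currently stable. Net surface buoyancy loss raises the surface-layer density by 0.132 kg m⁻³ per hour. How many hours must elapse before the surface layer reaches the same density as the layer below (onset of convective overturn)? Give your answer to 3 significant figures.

11.8 hours

Density deficit of the surface layer: 1027.796 − 1026.233 = 1.563 kg m⁻³.
Required change = 1.563 / 0.132 = 11.8 hours.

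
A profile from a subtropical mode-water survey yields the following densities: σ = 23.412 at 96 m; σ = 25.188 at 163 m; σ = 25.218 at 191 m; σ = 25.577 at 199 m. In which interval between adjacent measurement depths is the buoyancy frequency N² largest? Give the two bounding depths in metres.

191–199 m

Compute the density gradient over each adjacent pair:
  96–163 m: Δρ/Δz = 1.776/67 = 0.027 kg m⁻⁴
  163–191 m: Δρ/Δz = 0.030/28 = 1.1 × 10⁻³ kg m⁻⁴
  191–199 m: Δρ/Δz = 0.359/8 = 0.045 kg m⁻⁴
The largest gradient is in the 191–199 m interval — the pycnocline.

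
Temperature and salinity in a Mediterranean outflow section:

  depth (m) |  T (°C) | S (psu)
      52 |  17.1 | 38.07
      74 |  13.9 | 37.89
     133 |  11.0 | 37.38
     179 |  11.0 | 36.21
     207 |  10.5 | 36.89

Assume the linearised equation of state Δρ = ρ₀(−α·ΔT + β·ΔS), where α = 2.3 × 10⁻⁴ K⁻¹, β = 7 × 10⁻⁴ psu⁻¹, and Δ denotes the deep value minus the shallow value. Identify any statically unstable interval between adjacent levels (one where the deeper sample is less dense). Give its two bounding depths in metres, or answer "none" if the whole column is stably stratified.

Evaluate Δρ/ρ₀ = −αΔT + βΔS across each adjacent pair:
  52–74 m: −αΔT+βΔS = −(2.3 × 10⁻⁴)(-3.2)+(7 × 10⁻⁴)(-0.18) = 6.1 × 10⁻⁴ → stable
  74–133 m: −αΔT+βΔS = −(2.3 × 10⁻⁴)(-2.9)+(7 × 10⁻⁴)(-0.51) = 3.1 × 10⁻⁴ → stable
  133–179 m: −αΔT+βΔS = −(2.3 × 10⁻⁴)(+0.0)+(7 × 10⁻⁴)(-1.17) = -8.2 × 10⁻⁴ → UNSTABLE
  179–207 m: −αΔT+βΔS = −(2.3 × 10⁻⁴)(-0.5)+(7 × 10⁻⁴)(+0.68) = 5.9 × 10⁻⁴ → stable
The 133–179 m interval has Δρ < 0: lighter water underlies denser water.

133–179 m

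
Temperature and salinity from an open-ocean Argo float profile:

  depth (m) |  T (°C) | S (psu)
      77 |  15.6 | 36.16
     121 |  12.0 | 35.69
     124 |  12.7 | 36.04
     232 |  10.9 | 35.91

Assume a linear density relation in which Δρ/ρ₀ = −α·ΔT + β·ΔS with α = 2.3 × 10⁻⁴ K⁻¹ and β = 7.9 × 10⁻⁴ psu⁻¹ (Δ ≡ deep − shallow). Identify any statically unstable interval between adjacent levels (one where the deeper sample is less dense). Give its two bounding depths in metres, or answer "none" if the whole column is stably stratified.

none

Evaluate Δρ/ρ₀ = −αΔT + βΔS across each adjacent pair:
  77–121 m: −αΔT+βΔS = −(2.3 × 10⁻⁴)(-3.6)+(7.9 × 10⁻⁴)(-0.47) = 4.6 × 10⁻⁴ → stable
  121–124 m: −αΔT+βΔS = −(2.3 × 10⁻⁴)(+0.7)+(7.9 × 10⁻⁴)(+0.35) = 1.2 × 10⁻⁴ → stable
  124–232 m: −αΔT+βΔS = −(2.3 × 10⁻⁴)(-1.8)+(7.9 × 10⁻⁴)(-0.13) = 3.1 × 10⁻⁴ → stable
Every interval has Δρ > 0: the column is stably stratified throughout.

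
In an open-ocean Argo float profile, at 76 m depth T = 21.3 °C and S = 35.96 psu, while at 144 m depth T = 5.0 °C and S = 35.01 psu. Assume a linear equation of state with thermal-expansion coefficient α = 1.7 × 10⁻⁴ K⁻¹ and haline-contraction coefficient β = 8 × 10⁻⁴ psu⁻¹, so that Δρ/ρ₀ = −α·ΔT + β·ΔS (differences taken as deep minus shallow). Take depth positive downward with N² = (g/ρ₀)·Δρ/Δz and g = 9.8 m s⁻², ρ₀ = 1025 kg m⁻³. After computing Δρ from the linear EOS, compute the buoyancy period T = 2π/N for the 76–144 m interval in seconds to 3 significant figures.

369 s

ΔT = -16.3 K, ΔS = -0.95 psu (deep − shallow).
Δρ/ρ₀ = −αΔT + βΔS = 2.771 × 10⁻³ − 7.60 × 10⁻⁴ = 2.011 × 10⁻³, so Δρ ≈ 2.061 kg m⁻³.
N² = (g/ρ₀)·Δρ/Δz = g·(Δρ/ρ₀)/Δz = 9.8 × 2.011 × 10⁻³ / 68 = 2.8982 × 10⁻⁴ s⁻².
N = √(2.8982 × 10⁻⁴) = 0.017024 rad s⁻¹ → T = 2π/N = 369.08 s ≈ 369 s.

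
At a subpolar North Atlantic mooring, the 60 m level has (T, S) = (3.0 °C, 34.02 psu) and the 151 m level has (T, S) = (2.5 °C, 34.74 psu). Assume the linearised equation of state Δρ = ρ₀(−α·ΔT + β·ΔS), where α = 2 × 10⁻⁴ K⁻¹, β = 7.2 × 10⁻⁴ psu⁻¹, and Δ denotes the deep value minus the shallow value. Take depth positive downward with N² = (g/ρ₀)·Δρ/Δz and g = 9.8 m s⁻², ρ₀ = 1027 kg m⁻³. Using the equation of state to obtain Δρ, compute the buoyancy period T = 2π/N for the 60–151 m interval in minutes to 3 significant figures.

ΔT = -0.5 K, ΔS = +0.72 psu (deep − shallow).
Δρ/ρ₀ = −αΔT + βΔS = 1.00 × 10⁻⁴ + 5.184 × 10⁻⁴ = 6.184 × 10⁻⁴, so Δρ ≈ 0.6351 kg m⁻³.
N² = (g/ρ₀)·Δρ/Δz = g·(Δρ/ρ₀)/Δz = 9.8 × 6.184 × 10⁻⁴ / 91 = 6.6597 × 10⁻⁵ s⁻².
N = √(6.6597 × 10⁻⁵) = 8.1607 × 10⁻³ rad s⁻¹ → T = 2π/N = 769.93 s = 12.832 min ≈ 12.8 min.

12.8 min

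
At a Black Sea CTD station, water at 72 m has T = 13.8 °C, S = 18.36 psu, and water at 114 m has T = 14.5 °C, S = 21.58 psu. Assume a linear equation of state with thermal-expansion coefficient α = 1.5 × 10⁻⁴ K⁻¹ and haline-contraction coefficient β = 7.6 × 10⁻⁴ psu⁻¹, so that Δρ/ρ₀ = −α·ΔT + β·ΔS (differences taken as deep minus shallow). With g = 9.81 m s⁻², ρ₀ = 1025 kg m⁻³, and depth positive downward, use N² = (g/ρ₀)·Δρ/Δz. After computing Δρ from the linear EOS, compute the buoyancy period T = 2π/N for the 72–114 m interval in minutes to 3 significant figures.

4.48 min

ΔT = +0.7 K, ΔS = +3.22 psu (deep − shallow).
Δρ/ρ₀ = −αΔT + βΔS = -1.05 × 10⁻⁴ + 2.4472 × 10⁻³ = 2.3422 × 10⁻³, so Δρ ≈ 2.401 kg m⁻³.
N² = (g/ρ₀)·Δρ/Δz = g·(Δρ/ρ₀)/Δz = 9.81 × 2.3422 × 10⁻³ / 42 = 5.4707 × 10⁻⁴ s⁻².
N = √(5.4707 × 10⁻⁴) = 0.023390 rad s⁻¹ → T = 2π/N = 268.63 s = 4.4772 min ≈ 4.48 min.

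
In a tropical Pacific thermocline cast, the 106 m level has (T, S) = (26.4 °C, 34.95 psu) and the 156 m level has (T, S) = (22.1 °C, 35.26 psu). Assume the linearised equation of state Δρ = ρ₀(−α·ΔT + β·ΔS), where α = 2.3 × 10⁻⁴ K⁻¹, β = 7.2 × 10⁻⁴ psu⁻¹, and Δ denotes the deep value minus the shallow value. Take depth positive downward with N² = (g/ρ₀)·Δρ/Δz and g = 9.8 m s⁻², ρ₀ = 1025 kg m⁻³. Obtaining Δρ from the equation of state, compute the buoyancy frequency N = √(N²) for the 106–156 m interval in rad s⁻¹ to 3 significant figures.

ΔT = -4.3 K, ΔS = +0.31 psu (deep − shallow).
Δρ/ρ₀ = −αΔT + βΔS = 9.89 × 10⁻⁴ + 2.232 × 10⁻⁴ = 1.2122 × 10⁻³, so Δρ ≈ 1.243 kg m⁻³.
N² = (g/ρ₀)·Δρ/Δz = g·(Δρ/ρ₀)/Δz = 9.8 × 1.2122 × 10⁻³ / 50 = 2.3759 × 10⁻⁴ s⁻².
N = √(2.3759 × 10⁻⁴) = 0.015414 rad s⁻¹ ≈ 0.0154 rad s⁻¹.

0.0154 rad s⁻¹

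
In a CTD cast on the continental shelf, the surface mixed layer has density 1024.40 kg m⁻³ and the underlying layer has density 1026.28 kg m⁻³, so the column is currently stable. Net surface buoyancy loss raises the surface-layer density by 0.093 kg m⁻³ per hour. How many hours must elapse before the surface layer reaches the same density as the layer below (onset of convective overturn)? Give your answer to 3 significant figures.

Density deficit of the surface layer: 1026.28 − 1024.40 = 1.88 kg m⁻³.
Required change = 1.88 / 0.093 = 20.2 hours.

20.2 hours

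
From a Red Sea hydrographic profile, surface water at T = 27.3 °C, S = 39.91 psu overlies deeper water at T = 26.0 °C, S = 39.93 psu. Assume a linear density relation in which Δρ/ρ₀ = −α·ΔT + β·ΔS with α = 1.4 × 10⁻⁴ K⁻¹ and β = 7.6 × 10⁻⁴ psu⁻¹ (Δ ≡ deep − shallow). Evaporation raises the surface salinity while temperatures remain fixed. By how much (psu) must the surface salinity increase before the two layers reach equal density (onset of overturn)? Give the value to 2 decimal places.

0.26 psu

Neutral buoyancy requires −α(T_deep − T_surf) + β(S_deep − S_surf′) = 0.
S_surf′ = S_deep − (α/β)·ΔT = 39.93 − (1.4 × 10⁻⁴/7.6 × 10⁻⁴)·(-1.3) = 40.1695 psu.
Increase required: 40.1695 − 39.91 = 0.2595 psu.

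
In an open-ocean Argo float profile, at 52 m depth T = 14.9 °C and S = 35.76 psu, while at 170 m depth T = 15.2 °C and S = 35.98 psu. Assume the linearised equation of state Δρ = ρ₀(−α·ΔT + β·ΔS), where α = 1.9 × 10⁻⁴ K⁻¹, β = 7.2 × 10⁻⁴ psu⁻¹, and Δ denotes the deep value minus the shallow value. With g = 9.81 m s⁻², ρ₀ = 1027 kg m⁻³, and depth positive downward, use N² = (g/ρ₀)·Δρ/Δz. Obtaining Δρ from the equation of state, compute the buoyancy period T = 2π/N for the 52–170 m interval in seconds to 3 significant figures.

2.16 × 10³ s

ΔT = +0.3 K, ΔS = +0.22 psu (deep − shallow).
Δρ/ρ₀ = −αΔT + βΔS = -5.70 × 10⁻⁵ + 1.584 × 10⁻⁴ = 1.014 × 10⁻⁴, so Δρ ≈ 0.1041 kg m⁻³.
N² = (g/ρ₀)·Δρ/Δz = g·(Δρ/ρ₀)/Δz = 9.81 × 1.014 × 10⁻⁴ / 118 = 8.4299 × 10⁻⁶ s⁻².
N = √(8.4299 × 10⁻⁶) = 2.9034 × 10⁻³ rad s⁻¹ → T = 2π/N = 2.1641 × 10³ s ≈ 2.16 × 10³ s.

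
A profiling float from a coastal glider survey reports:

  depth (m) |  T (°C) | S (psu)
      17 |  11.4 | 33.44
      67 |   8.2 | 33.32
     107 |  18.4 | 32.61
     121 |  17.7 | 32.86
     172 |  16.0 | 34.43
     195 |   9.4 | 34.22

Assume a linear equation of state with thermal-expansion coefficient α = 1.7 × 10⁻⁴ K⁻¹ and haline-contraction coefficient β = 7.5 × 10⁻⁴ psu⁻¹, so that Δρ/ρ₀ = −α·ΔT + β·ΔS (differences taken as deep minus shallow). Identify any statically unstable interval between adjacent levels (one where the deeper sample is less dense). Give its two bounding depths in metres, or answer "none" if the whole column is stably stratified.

67–107 m

Evaluate Δρ/ρ₀ = −αΔT + βΔS across each adjacent pair:
  17–67 m: −αΔT+βΔS = −(1.7 × 10⁻⁴)(-3.2)+(7.5 × 10⁻⁴)(-0.12) = 4.5 × 10⁻⁴ → stable
  67–107 m: −αΔT+βΔS = −(1.7 × 10⁻⁴)(+10.2)+(7.5 × 10⁻⁴)(-0.71) = -2.3 × 10⁻³ → UNSTABLE
  107–121 m: −αΔT+βΔS = −(1.7 × 10⁻⁴)(-0.7)+(7.5 × 10⁻⁴)(+0.25) = 3.1 × 10⁻⁴ → stable
  121–172 m: −αΔT+βΔS = −(1.7 × 10⁻⁴)(-1.7)+(7.5 × 10⁻⁴)(+1.57) = 1.5 × 10⁻³ → stable
  172–195 m: −αΔT+βΔS = −(1.7 × 10⁻⁴)(-6.6)+(7.5 × 10⁻⁴)(-0.21) = 9.6 × 10⁻⁴ → stable
The 67–107 m interval has Δρ < 0: lighter water underlies denser water.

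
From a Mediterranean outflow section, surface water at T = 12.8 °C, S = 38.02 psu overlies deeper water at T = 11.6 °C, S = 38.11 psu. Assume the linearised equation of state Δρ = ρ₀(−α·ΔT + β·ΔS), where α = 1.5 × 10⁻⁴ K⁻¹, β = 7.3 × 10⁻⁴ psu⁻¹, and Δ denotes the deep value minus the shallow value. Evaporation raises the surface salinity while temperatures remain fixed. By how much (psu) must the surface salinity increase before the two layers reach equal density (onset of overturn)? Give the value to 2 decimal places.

0.34 psu

Neutral buoyancy requires −α(T_deep − T_surf) + β(S_deep − S_surf′) = 0.
S_surf′ = S_deep − (α/β)·ΔT = 38.11 − (1.5 × 10⁻⁴/7.3 × 10⁻⁴)·(-1.2) = 38.3566 psu.
Increase required: 38.3566 − 38.02 = 0.3366 psu.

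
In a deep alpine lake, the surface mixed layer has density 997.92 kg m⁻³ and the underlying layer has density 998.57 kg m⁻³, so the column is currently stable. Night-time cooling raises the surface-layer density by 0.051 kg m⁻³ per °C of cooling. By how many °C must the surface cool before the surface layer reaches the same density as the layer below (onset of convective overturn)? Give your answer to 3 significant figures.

Density deficit of the surface layer: 998.57 − 997.92 = 0.65 kg m⁻³.
Required change = 0.65 / 0.051 = 12.7 °C.

12.7 °C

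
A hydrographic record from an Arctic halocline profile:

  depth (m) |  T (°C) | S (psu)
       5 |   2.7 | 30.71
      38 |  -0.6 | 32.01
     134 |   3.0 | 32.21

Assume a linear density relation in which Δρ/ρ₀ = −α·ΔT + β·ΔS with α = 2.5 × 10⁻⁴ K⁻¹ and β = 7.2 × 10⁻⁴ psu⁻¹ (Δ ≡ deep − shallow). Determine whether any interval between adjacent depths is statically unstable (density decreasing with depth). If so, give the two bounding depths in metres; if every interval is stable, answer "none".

Evaluate Δρ/ρ₀ = −αΔT + βΔS across each adjacent pair:
  5–38 m: −αΔT+βΔS = −(2.5 × 10⁻⁴)(-3.3)+(7.2 × 10⁻⁴)(+1.30) = 1.8 × 10⁻³ → stable
  38–134 m: −αΔT+βΔS = −(2.5 × 10⁻⁴)(+3.6)+(7.2 × 10⁻⁴)(+0.20) = -7.6 × 10⁻⁴ → UNSTABLE
The 38–134 m interval has Δρ < 0: lighter water underlies denser water.

38–134 m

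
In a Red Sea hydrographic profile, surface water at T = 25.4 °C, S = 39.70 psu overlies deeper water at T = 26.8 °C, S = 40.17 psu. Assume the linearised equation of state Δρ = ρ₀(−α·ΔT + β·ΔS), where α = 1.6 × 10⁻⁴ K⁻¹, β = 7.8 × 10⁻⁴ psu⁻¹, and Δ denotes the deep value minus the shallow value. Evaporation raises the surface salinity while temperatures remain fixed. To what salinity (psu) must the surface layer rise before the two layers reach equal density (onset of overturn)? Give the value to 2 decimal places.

Neutral buoyancy requires −α(T_deep − T_surf) + β(S_deep − S_surf′) = 0.
S_surf′ = S_deep − (α/β)·ΔT = 40.17 − (1.6 × 10⁻⁴/7.8 × 10⁻⁴)·(+1.4) = 39.8828 psu.
Increase required: 39.8828 − 39.70 = 0.1828 psu.

39.88 psu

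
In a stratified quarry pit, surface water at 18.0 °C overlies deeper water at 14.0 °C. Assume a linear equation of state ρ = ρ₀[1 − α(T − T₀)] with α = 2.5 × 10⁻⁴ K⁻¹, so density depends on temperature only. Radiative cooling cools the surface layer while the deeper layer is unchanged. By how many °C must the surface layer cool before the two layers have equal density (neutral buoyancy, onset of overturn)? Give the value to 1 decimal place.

4.0 °C

With temperature the only control, equal density requires T_surf′ = T_deep.
T_surf′ = 14.0 °C.
Cooling required: 18.0 − 14.0 = 4.0 °C.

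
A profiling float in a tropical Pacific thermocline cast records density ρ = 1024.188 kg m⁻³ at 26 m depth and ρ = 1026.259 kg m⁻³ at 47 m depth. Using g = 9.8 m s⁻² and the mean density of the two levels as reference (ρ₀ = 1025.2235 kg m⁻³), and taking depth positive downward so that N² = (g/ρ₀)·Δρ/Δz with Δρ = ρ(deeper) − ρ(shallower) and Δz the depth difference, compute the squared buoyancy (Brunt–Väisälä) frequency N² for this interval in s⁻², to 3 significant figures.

Δρ = 1026.259 − 1024.188 = 2.071 kg m⁻³ over Δz = 47 − 26 = 21 m.
N² = (9.8/1025.2235) × (2.071/21) = 9.4269 × 10⁻⁴ s⁻² ≈ 9.43 × 10⁻⁴ s⁻².

9.43 × 10⁻⁴ s⁻²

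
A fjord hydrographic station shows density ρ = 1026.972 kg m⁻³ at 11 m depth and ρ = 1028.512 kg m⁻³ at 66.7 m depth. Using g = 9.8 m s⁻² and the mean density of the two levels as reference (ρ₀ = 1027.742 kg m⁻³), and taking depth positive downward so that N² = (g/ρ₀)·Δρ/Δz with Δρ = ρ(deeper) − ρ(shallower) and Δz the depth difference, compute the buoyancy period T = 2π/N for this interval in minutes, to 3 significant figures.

6.45 min

Δρ = 1028.512 − 1026.972 = 1.540 kg m⁻³ over Δz = 66.7 − 11 = 55.7 m.
N² = (9.8/1027.742) × (1.540/55.7) = 2.6364 × 10⁻⁴ s⁻².
N = √(2.6364 × 10⁻⁴) = 0.016237 rad s⁻¹, so T = 2π/N = 386.97 s = 6.4495 min ≈ 6.45 min.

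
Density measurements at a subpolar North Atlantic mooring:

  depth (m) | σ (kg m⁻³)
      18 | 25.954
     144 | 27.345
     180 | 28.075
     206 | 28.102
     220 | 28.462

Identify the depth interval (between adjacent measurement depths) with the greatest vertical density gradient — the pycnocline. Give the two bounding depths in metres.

206–220 m

Compute the density gradient over each adjacent pair:
  18–144 m: Δρ/Δz = 1.391/126 = 0.011 kg m⁻⁴
  144–180 m: Δρ/Δz = 0.730/36 = 0.020 kg m⁻⁴
  180–206 m: Δρ/Δz = 0.027/26 = 1.0 × 10⁻³ kg m⁻⁴
  206–220 m: Δρ/Δz = 0.360/14 = 0.026 kg m⁻⁴
The largest gradient is in the 206–220 m interval — the pycnocline.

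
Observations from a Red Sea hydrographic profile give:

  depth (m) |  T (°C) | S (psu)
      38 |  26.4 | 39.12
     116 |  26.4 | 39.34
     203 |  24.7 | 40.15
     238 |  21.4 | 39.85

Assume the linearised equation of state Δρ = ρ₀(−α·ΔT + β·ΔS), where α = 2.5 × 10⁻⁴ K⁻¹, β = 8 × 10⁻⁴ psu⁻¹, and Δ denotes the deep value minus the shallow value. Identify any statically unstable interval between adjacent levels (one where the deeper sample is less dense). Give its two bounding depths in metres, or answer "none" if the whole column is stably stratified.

none

Evaluate Δρ/ρ₀ = −αΔT + βΔS across each adjacent pair:
  38–116 m: −αΔT+βΔS = −(2.5 × 10⁻⁴)(+0.0)+(8 × 10⁻⁴)(+0.22) = 1.8 × 10⁻⁴ → stable
  116–203 m: −αΔT+βΔS = −(2.5 × 10⁻⁴)(-1.7)+(8 × 10⁻⁴)(+0.81) = 1.1 × 10⁻³ → stable
  203–238 m: −αΔT+βΔS = −(2.5 × 10⁻⁴)(-3.3)+(8 × 10⁻⁴)(-0.30) = 5.9 × 10⁻⁴ → stable
Every interval has Δρ > 0: the column is stably stratified throughout.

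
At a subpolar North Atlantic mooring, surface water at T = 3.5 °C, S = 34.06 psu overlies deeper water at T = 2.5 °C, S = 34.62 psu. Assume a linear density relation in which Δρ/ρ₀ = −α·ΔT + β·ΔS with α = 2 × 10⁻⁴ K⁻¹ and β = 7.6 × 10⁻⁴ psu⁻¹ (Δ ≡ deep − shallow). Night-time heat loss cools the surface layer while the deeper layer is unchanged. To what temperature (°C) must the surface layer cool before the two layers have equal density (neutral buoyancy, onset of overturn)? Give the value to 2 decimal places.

0.37 °C

Neutral buoyancy requires Δρ = 0, i.e. −α(T_deep − T_surf′) + β(S_deep − S_surf) = 0.
T_surf′ = T_deep − (β/α)·ΔS = 2.5 − (7.6 × 10⁻⁴/2 × 10⁻⁴)·(+0.56) = 0.3720 °C.
Cooling required: 3.5 − (0.3720) = 3.1280 °C.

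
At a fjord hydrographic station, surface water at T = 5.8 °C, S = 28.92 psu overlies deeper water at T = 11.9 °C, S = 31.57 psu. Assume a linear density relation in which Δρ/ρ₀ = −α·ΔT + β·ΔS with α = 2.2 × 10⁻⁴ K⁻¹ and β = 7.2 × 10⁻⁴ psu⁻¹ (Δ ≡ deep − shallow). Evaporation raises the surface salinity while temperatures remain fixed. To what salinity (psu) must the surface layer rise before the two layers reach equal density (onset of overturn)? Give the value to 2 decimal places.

29.71 psu

Neutral buoyancy requires −α(T_deep − T_surf) + β(S_deep − S_surf′) = 0.
S_surf′ = S_deep − (α/β)·ΔT = 31.57 − (2.2 × 10⁻⁴/7.2 × 10⁻⁴)·(+6.1) = 29.7061 psu.
Increase required: 29.7061 − 28.92 = 0.7861 psu.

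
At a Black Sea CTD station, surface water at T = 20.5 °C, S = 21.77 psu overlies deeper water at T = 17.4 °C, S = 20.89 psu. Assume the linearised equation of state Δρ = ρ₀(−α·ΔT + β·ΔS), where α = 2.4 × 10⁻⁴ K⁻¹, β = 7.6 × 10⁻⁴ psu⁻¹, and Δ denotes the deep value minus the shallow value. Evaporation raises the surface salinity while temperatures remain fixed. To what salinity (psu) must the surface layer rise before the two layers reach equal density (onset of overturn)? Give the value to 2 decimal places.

21.87 psu

Neutral buoyancy requires −α(T_deep − T_surf) + β(S_deep − S_surf′) = 0.
S_surf′ = S_deep − (α/β)·ΔT = 20.89 − (2.4 × 10⁻⁴/7.6 × 10⁻⁴)·(-3.1) = 21.8689 psu.
Increase required: 21.8689 − 21.77 = 0.0989 psu.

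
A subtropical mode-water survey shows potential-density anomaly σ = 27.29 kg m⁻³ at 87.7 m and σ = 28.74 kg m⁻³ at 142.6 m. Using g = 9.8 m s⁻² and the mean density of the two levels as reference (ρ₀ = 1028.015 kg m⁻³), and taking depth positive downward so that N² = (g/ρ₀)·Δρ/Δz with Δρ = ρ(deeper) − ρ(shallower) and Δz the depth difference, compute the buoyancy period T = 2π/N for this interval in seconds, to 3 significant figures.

Δρ = 1028.74 − 1027.29 = 1.45 kg m⁻³ over Δz = 142.6 − 87.7 = 54.9 m.
N² = (9.8/1028.015) × (1.45/54.9) = 2.5178 × 10⁻⁴ s⁻².
N = √(2.5178 × 10⁻⁴) = 0.015868 rad s⁻¹, so T = 2π/N = 395.97 s ≈ 396 s.

396 s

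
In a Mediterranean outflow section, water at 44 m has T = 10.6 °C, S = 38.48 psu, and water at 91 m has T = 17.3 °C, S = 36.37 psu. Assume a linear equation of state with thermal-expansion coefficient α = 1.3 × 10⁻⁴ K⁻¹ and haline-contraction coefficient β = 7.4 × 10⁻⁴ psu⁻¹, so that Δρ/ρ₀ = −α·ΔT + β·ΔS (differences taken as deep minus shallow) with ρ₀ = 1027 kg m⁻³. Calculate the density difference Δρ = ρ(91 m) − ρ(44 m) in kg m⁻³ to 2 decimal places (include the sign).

ΔT = +6.7 K, ΔS = -2.11 psu (deep − shallow).
Δρ/ρ₀ = −(1.3 × 10⁻⁴)(+6.7) + (7.4 × 10⁻⁴)(-2.11) = -2.4324 × 10⁻³.
Δρ = 1027 × (-2.4324 × 10⁻³) = -2.50 kg m⁻³.
Negative Δρ: lighter below, statically unstable.

-2.50 kg m⁻³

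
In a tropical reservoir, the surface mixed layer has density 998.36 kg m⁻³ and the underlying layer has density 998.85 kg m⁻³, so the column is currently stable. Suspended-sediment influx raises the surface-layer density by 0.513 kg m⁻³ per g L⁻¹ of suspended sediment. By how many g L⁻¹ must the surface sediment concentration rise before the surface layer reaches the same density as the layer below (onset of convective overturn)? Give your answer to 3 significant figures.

0.955 g L⁻¹

Density deficit of the surface layer: 998.85 − 998.36 = 0.49 kg m⁻³.
Required change = 0.49 / 0.513 = 0.955 g L⁻¹.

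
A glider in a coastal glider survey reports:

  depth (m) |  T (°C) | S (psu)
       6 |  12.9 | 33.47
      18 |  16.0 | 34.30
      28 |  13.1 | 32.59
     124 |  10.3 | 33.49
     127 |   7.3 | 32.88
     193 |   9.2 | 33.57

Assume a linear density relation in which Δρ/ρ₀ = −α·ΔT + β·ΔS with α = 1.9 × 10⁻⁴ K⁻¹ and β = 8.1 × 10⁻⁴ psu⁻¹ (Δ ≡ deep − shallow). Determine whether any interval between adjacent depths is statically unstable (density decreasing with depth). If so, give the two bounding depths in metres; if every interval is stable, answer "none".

18–28 m

Evaluate Δρ/ρ₀ = −αΔT + βΔS across each adjacent pair:
  6–18 m: −αΔT+βΔS = −(1.9 × 10⁻⁴)(+3.1)+(8.1 × 10⁻⁴)(+0.83) = 8.3 × 10⁻⁵ → stable
  18–28 m: −αΔT+βΔS = −(1.9 × 10⁻⁴)(-2.9)+(8.1 × 10⁻⁴)(-1.71) = -8.3 × 10⁻⁴ → UNSTABLE
  28–124 m: −αΔT+βΔS = −(1.9 × 10⁻⁴)(-2.8)+(8.1 × 10⁻⁴)(+0.90) = 1.3 × 10⁻³ → stable
  124–127 m: −αΔT+βΔS = −(1.9 × 10⁻⁴)(-3.0)+(8.1 × 10⁻⁴)(-0.61) = 7.6 × 10⁻⁵ → stable
  127–193 m: −αΔT+βΔS = −(1.9 × 10⁻⁴)(+1.9)+(8.1 × 10⁻⁴)(+0.69) = 2.0 × 10⁻⁴ → stable
The 18–28 m interval has Δρ < 0: lighter water underlies denser water.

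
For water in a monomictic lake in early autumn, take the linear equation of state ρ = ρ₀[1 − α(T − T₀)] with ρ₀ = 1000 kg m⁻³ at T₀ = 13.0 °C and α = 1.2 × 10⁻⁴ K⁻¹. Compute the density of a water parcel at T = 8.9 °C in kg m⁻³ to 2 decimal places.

T − T₀ = -4.1 K.
Bracket = 1 − α·(-4.1) = 1 + (4.92 × 10⁻⁴) = 1.0004920.
ρ = 1000 × 1.0004920 = 1000.49 kg m⁻³.

1000.49 kg m⁻³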